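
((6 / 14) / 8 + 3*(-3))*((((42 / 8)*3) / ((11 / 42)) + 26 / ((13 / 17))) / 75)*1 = -345857 / 30800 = -11.23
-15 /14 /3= -5 /14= -0.36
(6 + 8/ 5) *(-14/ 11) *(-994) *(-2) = -19229.38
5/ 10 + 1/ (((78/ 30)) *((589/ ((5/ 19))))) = 145533/ 290966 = 0.50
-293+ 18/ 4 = -577/ 2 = -288.50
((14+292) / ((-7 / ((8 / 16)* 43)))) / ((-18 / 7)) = 365.50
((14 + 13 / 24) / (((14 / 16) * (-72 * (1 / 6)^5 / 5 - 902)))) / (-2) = 31410 / 3409567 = 0.01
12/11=1.09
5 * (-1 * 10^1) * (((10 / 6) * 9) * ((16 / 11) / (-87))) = 4000 / 319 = 12.54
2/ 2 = 1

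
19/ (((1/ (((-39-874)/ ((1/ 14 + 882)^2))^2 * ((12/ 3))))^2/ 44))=13716195154949621796847616/ 540821969036053688134057647031201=0.00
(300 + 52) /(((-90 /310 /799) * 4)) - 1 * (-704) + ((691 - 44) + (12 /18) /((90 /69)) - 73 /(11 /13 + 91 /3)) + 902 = -4376407249 /18240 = -239934.61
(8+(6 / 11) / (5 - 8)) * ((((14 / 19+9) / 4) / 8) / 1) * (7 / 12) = 55685 / 40128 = 1.39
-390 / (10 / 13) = -507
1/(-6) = -1/6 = -0.17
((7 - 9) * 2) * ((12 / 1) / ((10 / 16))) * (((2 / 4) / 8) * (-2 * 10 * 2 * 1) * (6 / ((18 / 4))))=256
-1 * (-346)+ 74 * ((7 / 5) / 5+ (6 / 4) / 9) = 28429 / 75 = 379.05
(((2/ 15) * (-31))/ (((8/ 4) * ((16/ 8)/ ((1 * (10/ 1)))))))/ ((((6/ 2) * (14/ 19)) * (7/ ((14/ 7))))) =-589/ 441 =-1.34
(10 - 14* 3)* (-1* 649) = 20768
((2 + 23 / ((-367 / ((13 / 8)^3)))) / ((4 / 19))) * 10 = 30901315 / 375808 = 82.23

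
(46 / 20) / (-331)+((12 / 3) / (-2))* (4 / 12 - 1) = 1.33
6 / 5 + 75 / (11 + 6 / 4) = 36 / 5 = 7.20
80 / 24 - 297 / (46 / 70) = -30955 / 69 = -448.62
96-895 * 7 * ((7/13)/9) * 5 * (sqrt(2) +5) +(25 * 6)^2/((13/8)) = 534857/117-219275 * sqrt(2)/117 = 1920.99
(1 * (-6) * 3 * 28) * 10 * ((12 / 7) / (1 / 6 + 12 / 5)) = -259200 / 77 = -3366.23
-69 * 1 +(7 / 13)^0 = -68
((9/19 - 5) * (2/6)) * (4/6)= -172/171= -1.01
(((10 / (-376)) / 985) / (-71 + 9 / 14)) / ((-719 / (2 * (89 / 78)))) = -623 / 511474289430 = -0.00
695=695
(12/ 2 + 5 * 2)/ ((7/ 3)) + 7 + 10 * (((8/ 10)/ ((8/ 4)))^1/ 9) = 901/ 63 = 14.30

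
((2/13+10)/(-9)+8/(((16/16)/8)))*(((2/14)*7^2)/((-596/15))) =-21455/1937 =-11.08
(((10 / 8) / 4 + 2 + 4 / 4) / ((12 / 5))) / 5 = 53 / 192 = 0.28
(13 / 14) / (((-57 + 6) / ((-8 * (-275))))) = -14300 / 357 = -40.06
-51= -51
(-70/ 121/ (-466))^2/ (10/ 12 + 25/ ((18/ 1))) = 2205/ 3179380996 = 0.00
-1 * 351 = -351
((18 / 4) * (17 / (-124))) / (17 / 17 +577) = -9 / 8432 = -0.00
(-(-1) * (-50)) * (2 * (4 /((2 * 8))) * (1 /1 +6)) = -175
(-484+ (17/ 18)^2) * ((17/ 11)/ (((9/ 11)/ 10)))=-13304795/ 1458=-9125.37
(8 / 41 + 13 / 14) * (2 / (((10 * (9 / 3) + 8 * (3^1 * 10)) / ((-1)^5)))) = -43 / 5166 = -0.01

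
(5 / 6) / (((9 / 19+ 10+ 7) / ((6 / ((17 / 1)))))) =95 / 5644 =0.02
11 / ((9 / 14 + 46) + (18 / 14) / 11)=1694 / 7201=0.24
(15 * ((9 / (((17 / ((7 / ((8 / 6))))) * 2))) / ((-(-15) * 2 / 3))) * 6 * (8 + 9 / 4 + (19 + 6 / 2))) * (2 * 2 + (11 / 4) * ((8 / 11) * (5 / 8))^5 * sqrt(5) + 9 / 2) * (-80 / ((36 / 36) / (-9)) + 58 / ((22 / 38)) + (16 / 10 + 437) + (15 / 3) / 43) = 4747853525625 * sqrt(5) / 175223488 + 7596565641 / 1760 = 4376818.95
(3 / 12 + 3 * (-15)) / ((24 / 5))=-9.32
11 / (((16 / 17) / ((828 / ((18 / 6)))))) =12903 / 4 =3225.75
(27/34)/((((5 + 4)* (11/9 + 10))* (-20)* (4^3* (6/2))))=-0.00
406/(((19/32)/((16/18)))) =103936/171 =607.81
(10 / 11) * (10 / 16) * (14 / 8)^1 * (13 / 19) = 2275 / 3344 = 0.68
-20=-20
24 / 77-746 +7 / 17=-975567 / 1309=-745.28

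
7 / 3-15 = -38 / 3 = -12.67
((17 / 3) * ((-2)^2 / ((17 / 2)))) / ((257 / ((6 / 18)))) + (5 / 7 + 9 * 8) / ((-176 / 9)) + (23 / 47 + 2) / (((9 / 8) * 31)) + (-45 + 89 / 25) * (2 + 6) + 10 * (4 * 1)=-30637163990581 / 103797262800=-295.16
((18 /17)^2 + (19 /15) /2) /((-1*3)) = -15211 /26010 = -0.58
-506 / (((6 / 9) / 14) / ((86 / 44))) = -20769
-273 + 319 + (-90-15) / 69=1023 / 23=44.48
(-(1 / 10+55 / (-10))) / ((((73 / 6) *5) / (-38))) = -6156 / 1825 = -3.37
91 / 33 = 2.76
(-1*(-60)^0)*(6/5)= -6/5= -1.20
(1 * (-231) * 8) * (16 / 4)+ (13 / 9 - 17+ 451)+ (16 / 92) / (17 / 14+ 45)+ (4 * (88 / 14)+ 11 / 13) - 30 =-84832130360 / 12187539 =-6960.56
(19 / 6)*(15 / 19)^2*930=34875 / 19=1835.53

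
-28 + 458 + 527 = 957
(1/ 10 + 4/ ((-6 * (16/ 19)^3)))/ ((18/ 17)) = -530791/ 552960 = -0.96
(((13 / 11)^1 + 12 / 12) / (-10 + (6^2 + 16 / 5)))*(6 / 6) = 0.07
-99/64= -1.55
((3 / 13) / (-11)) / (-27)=1 / 1287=0.00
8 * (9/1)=72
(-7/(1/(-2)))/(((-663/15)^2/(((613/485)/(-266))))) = -3065/90013963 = -0.00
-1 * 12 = -12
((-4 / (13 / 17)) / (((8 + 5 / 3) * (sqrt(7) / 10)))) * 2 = -4.09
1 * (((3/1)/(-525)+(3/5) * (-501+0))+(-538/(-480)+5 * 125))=325.52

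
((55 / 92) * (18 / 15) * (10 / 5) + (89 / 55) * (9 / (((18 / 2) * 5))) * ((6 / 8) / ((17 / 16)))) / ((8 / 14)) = 1251873 / 430100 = 2.91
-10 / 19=-0.53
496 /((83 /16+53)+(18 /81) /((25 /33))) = 595200 /70177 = 8.48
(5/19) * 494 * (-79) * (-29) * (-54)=-16082820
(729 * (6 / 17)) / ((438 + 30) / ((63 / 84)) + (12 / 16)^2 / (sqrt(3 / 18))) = 38817792 / 94142005 - 34992 * sqrt(6) / 94142005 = 0.41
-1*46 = -46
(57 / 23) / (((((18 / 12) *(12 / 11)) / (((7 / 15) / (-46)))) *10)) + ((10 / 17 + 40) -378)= -5461844071 / 16187400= -337.41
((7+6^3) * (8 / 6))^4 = 633081200896 / 81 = 7815817295.01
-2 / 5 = -0.40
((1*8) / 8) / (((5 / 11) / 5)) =11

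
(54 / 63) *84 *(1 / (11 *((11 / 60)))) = 35.70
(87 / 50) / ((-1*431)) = -87 / 21550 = -0.00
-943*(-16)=15088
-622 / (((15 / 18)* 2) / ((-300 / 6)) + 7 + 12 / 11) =-205260 / 2659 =-77.19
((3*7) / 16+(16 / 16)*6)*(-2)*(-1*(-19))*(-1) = 2223 / 8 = 277.88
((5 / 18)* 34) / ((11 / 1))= 0.86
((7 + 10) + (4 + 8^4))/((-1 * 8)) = -4117/8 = -514.62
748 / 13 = 57.54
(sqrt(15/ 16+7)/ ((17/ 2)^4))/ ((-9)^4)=4* sqrt(127)/ 547981281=0.00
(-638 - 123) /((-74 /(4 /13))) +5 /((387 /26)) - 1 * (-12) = 2885308 /186147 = 15.50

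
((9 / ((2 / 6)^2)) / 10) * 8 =324 / 5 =64.80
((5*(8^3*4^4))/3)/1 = 655360/3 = 218453.33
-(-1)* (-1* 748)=-748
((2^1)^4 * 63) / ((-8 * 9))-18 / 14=-107 / 7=-15.29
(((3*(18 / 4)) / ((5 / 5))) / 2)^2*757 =551853 / 16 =34490.81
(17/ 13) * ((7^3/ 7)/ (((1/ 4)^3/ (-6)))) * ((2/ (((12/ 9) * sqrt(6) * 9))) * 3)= -5022.58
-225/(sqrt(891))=-25 * sqrt(11)/11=-7.54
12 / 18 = 2 / 3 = 0.67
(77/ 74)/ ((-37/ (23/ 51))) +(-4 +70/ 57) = -2462639/ 884374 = -2.78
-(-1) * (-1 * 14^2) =-196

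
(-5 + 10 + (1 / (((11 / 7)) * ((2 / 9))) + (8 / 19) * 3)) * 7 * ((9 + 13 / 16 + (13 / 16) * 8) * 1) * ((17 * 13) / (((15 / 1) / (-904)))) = -11604128991 / 836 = -13880537.07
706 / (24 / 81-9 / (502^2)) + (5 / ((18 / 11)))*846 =10014514813 / 2015789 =4968.04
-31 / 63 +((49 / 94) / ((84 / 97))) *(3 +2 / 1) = 59639 / 23688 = 2.52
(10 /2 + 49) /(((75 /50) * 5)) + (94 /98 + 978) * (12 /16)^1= 726591 /980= 741.42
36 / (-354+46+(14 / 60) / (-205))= -221400 / 1894207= -0.12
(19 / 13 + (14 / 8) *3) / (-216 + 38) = -349 / 9256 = -0.04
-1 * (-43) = 43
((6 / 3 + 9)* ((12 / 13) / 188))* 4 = 132 / 611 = 0.22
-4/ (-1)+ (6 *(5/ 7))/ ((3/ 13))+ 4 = 186/ 7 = 26.57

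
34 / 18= 17 / 9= 1.89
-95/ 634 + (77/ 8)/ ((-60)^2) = -1343591/ 9129600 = -0.15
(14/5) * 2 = 5.60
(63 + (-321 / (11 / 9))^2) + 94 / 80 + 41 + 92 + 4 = 334826527 / 4840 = 69179.03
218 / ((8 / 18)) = 981 / 2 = 490.50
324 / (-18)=-18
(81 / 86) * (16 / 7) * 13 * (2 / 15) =5616 / 1505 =3.73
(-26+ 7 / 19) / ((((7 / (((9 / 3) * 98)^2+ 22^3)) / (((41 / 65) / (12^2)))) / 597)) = -7418399411 / 7980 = -929623.99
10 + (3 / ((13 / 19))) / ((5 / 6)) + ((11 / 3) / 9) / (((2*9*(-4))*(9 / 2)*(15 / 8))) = 6508226 / 426465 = 15.26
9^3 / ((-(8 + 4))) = -243 / 4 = -60.75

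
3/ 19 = 0.16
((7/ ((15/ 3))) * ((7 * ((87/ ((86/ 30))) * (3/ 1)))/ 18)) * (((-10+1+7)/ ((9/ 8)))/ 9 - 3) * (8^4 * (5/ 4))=-942179840/ 1161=-811524.41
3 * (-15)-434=-479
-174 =-174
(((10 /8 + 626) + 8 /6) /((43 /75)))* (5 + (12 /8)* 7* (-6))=-5468675 /86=-63589.24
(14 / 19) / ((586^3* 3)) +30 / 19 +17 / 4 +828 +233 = 1529581097854 / 1433764149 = 1066.83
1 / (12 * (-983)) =-1 / 11796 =-0.00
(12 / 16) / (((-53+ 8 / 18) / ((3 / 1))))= -81 / 1892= -0.04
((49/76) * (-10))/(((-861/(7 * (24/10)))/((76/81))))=392/3321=0.12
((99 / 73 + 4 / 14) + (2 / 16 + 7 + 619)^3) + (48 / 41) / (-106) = 139551247901300883 / 568526336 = 245461360.48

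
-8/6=-4/3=-1.33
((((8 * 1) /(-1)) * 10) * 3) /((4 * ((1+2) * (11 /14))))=-280 /11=-25.45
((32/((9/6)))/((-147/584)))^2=1396965376/194481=7183.04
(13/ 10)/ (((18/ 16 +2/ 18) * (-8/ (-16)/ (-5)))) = -936/ 89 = -10.52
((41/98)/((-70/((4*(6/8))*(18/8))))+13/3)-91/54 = 2.61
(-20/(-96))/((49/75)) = 125/392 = 0.32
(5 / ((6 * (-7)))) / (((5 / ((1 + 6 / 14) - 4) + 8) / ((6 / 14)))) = -45 / 5341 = -0.01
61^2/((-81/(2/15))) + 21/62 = -5.79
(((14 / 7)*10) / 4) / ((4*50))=1 / 40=0.02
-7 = -7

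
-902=-902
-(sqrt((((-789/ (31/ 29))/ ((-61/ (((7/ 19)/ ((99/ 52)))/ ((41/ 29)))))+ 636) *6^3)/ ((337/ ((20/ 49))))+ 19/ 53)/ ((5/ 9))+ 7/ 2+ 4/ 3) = -9 *sqrt(686163482447279147961168167)/ 10129674412165 - 29/ 6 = -28.11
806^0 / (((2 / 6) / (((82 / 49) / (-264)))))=-41 / 2156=-0.02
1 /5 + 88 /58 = 249 /145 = 1.72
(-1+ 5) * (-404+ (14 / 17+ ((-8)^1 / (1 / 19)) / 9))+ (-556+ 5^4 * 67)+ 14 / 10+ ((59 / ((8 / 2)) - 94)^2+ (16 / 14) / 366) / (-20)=164429703089 / 4181184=39326.11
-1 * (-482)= 482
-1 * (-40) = 40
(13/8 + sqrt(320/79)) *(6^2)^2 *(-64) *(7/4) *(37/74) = -580608 *sqrt(395)/79-117936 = -264003.79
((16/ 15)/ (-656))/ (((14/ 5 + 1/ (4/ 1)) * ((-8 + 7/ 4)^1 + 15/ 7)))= 112/ 862845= 0.00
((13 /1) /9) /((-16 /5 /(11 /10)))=-143 /288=-0.50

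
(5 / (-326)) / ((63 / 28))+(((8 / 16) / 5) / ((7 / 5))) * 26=19001 / 10269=1.85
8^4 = 4096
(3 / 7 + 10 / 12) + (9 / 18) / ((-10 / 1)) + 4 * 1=2189 / 420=5.21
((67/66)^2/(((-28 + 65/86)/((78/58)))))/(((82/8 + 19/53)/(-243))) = 552443274/474111517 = 1.17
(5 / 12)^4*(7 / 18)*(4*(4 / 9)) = 4375 / 209952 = 0.02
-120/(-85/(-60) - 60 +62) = -1440/41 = -35.12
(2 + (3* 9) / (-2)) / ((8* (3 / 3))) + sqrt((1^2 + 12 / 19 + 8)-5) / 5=-23 / 16 + 2* sqrt(418) / 95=-1.01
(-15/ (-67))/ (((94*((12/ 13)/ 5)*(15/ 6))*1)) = 65/ 12596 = 0.01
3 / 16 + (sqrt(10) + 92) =sqrt(10) + 1475 / 16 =95.35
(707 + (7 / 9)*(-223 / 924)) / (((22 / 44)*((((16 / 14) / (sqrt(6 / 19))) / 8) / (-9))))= -5877851*sqrt(114) / 1254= -50046.47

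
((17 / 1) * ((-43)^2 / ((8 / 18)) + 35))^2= 81382966729 / 16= 5086435420.56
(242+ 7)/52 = 249/52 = 4.79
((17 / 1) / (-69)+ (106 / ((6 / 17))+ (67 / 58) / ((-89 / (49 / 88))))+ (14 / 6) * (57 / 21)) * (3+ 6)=28812324243 / 10447888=2757.72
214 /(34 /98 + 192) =10486 /9425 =1.11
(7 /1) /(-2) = -7 /2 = -3.50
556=556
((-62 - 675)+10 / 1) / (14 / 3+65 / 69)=-16721 / 129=-129.62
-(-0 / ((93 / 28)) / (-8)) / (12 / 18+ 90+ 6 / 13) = 0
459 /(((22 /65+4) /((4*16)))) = 318240 /47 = 6771.06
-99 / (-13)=99 / 13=7.62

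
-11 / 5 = -2.20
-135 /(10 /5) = -135 /2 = -67.50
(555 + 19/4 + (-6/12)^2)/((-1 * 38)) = -280/19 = -14.74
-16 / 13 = -1.23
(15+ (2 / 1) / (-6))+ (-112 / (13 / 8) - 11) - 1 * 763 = -32302 / 39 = -828.26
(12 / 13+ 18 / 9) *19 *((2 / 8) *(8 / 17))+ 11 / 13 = 1631 / 221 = 7.38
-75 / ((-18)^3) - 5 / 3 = -3215 / 1944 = -1.65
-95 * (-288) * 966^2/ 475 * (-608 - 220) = -222524112384/ 5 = -44504822476.80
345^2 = 119025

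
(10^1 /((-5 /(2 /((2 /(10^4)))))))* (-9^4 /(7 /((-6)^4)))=170061120000 /7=24294445714.29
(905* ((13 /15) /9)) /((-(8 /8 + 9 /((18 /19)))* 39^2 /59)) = -21358 /66339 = -0.32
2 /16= 1 /8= 0.12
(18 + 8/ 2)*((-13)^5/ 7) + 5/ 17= -138863547/ 119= -1166920.56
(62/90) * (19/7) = 589/315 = 1.87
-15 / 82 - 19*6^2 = -56103 / 82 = -684.18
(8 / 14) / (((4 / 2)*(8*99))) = 1 / 2772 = 0.00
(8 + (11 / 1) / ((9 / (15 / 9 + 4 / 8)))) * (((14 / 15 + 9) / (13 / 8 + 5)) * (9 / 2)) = 34270 / 477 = 71.84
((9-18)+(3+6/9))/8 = -2/3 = -0.67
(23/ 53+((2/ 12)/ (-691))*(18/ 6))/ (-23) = -31733/ 1684658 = -0.02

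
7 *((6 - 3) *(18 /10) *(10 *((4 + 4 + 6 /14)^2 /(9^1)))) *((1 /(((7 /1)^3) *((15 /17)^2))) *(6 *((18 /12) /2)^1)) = 3018027 /60025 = 50.28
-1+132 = 131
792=792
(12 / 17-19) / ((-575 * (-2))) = -311 / 19550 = -0.02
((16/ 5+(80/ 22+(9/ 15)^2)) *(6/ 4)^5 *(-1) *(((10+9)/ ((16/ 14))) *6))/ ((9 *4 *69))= -7106589/ 3238400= -2.19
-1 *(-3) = 3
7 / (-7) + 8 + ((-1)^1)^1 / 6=41 / 6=6.83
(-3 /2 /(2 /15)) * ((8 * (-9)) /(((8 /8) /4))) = 3240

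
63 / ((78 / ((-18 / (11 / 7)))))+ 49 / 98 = -2503 / 286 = -8.75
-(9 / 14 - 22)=299 / 14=21.36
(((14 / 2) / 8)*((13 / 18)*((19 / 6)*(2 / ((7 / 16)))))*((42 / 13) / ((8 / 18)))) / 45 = 1.48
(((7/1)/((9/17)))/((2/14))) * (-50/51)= -2450/27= -90.74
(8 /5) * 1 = 1.60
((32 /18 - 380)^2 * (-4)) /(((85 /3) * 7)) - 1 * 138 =-48565834 /16065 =-3023.08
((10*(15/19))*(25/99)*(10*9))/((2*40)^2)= 375/13376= 0.03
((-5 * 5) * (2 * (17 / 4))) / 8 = -425 / 16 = -26.56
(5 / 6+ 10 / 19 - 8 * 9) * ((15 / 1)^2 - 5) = -885830 / 57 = -15540.88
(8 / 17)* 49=392 / 17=23.06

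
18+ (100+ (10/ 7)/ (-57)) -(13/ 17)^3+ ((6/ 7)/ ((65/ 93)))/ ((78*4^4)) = 49837586974373/ 424049283840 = 117.53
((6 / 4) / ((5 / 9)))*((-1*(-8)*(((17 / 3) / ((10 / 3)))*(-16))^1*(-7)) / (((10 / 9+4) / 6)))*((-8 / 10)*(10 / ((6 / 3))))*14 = -155457792 / 575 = -270361.38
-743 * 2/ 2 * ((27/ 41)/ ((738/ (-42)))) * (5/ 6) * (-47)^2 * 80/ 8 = 861675675/ 1681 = 512597.07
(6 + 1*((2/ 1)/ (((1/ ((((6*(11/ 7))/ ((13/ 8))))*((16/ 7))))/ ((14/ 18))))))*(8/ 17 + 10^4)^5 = 1032478940928282152671470223360/ 387620961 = 2663630311076707104782.89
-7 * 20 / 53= -140 / 53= -2.64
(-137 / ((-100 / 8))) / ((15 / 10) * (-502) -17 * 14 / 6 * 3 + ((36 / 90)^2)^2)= -3425 / 272492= -0.01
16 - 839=-823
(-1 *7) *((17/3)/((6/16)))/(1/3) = -952/3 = -317.33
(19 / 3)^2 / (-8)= -361 / 72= -5.01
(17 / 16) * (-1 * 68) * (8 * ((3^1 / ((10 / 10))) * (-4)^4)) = -443904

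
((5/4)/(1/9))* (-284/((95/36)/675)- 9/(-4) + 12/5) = -248427297/304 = -817195.06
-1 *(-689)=689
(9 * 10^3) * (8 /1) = 72000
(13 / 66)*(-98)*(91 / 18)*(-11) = 57967 / 54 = 1073.46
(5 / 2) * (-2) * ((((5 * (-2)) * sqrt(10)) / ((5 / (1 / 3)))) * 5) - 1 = -1 +50 * sqrt(10) / 3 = 51.70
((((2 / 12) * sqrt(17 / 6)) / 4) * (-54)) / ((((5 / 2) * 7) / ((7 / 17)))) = -0.09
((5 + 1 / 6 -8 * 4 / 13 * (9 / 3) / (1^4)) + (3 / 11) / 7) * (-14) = 13087 / 429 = 30.51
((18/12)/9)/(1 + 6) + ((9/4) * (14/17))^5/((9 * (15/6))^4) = 445293574/18635623125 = 0.02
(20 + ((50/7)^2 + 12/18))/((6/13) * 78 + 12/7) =479/252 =1.90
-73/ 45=-1.62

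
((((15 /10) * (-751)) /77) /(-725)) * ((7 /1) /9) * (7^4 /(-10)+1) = -598547 /159500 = -3.75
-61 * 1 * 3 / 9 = -20.33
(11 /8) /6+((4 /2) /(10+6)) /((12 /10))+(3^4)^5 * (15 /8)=156905298053 /24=6537720752.21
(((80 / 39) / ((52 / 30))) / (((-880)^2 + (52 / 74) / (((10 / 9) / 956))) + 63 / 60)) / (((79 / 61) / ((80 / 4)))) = 0.00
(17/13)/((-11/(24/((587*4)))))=-102/83941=-0.00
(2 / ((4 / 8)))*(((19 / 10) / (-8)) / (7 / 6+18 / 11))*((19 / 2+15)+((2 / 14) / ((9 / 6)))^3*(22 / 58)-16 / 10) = -12854164829 / 1656175500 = -7.76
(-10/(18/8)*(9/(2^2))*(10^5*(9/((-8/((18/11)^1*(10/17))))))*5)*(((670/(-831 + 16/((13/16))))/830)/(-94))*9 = 3968493750000/7693899389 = 515.80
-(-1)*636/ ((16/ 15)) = 596.25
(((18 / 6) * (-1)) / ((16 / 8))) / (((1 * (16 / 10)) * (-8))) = 15 / 128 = 0.12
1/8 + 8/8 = 1.12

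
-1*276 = -276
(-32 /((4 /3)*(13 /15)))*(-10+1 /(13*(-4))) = 46890 /169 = 277.46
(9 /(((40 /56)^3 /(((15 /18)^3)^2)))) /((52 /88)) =14.00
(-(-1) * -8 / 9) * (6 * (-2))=32 / 3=10.67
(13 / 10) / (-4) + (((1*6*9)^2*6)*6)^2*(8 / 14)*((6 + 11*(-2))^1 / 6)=-4701849845851 / 280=-16792320878.04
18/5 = 3.60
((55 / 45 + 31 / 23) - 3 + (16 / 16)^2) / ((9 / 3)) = 118 / 621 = 0.19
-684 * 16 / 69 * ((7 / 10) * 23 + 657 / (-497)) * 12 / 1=-1607607936 / 57155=-28127.16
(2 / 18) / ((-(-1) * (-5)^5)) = -1 / 28125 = -0.00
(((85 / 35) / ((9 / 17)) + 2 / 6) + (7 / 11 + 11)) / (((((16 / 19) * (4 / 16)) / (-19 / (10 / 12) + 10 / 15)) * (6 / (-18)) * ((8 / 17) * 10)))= 153803233 / 138600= 1109.69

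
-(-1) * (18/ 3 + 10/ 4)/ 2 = 4.25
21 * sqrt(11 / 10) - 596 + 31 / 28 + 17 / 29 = -482577 / 812 + 21 * sqrt(110) / 10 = -572.28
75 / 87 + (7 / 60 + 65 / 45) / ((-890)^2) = 0.86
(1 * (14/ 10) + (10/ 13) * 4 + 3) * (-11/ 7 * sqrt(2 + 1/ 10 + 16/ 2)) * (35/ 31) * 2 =-84.32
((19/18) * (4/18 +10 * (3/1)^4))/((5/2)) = 138548/405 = 342.09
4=4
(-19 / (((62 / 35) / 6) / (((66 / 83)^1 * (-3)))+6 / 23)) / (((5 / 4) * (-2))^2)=-7268184 / 327805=-22.17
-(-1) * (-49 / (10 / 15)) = -147 / 2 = -73.50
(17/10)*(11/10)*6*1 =561/50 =11.22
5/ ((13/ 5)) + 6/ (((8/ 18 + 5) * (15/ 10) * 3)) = 1381/ 637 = 2.17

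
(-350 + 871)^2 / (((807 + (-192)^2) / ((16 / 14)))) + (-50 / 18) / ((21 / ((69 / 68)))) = 435771437 / 53794188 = 8.10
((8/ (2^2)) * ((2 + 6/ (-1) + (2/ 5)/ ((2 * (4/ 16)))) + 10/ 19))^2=258064/ 9025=28.59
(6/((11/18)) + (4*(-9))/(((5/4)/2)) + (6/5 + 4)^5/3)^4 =250193251364179481086119692022016/113098239898681640625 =2212176348529.50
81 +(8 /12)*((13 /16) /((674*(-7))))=9171779 /113232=81.00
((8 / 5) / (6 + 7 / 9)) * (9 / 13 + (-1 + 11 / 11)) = 648 / 3965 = 0.16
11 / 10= 1.10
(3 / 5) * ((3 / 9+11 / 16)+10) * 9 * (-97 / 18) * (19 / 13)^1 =-974947 / 2080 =-468.72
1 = 1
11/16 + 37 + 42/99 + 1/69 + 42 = 80.13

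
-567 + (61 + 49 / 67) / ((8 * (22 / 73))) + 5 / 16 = -580041 / 1072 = -541.08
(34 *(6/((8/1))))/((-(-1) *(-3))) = -17/2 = -8.50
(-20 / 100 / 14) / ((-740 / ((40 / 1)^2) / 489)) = 3912 / 259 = 15.10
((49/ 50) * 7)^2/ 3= 117649/ 7500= 15.69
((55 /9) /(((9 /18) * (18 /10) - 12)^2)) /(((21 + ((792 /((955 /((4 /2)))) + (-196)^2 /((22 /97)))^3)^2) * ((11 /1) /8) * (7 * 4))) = 1343929046356033790640625000 /24635168725672418806738224941746011143309663070355150198712283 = 0.00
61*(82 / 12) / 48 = 2501 / 288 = 8.68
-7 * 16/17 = -112/17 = -6.59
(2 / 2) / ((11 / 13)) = 13 / 11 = 1.18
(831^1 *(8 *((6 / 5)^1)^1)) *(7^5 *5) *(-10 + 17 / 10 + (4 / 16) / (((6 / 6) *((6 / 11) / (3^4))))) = 96621056406 / 5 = 19324211281.20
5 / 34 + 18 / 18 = 39 / 34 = 1.15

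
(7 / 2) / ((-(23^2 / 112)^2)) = -43904 / 279841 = -0.16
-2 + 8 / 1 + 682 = 688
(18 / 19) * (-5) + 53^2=53281 / 19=2804.26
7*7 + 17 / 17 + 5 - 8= 47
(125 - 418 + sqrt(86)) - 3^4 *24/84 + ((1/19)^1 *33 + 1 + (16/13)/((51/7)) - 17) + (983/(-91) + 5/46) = -1382894243/4056234 + sqrt(86) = -331.66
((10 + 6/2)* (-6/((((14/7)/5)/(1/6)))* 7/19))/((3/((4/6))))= -455/171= -2.66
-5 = -5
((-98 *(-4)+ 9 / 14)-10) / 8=5357 / 112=47.83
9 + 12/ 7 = 75/ 7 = 10.71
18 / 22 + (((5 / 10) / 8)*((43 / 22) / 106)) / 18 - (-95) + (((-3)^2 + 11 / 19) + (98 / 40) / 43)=289318931399 / 2743551360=105.45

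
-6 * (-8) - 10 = 38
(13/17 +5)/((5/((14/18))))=686/765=0.90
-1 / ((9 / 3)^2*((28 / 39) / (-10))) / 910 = 1 / 588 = 0.00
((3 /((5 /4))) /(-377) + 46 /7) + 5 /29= 6.74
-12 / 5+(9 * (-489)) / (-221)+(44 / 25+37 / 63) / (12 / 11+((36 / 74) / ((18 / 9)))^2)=117883761388 / 6028310925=19.56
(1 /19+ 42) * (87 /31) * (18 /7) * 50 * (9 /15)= 37537020 /4123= 9104.30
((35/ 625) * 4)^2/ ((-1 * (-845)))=784/ 13203125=0.00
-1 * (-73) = 73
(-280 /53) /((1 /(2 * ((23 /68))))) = -3220 /901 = -3.57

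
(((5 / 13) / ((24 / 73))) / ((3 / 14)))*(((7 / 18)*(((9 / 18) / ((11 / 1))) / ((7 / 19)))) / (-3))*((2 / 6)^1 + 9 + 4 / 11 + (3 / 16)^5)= -0.85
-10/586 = -5/293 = -0.02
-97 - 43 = -140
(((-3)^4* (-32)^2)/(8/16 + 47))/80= 10368/475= 21.83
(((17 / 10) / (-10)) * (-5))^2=289 / 400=0.72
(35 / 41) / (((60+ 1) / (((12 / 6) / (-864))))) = -0.00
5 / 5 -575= -574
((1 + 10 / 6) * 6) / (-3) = -16 / 3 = -5.33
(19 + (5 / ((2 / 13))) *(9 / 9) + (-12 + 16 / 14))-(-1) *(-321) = -280.36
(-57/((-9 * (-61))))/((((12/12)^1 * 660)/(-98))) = 931/60390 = 0.02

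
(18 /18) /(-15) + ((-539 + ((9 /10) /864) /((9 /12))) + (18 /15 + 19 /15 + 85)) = -325151 /720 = -451.60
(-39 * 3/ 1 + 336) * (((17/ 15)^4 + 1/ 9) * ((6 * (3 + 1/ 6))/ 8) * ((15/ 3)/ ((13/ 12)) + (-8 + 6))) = 1050986767/ 438750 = 2395.41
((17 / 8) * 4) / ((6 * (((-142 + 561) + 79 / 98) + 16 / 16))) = 833 / 247434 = 0.00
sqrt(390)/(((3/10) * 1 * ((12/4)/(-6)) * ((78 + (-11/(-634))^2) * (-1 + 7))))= -4019560 * sqrt(390)/282174201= -0.28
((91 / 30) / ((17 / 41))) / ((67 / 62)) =115661 / 17085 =6.77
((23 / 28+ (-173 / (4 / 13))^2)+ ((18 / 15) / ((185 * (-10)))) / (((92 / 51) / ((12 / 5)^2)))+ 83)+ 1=94183113311229 / 297850000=316209.88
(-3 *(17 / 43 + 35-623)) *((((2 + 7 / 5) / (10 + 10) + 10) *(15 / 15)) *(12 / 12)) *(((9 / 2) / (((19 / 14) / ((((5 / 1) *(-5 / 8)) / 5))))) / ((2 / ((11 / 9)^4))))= -292617910277 / 7058880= -41453.87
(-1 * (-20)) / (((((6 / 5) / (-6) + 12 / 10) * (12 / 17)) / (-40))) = -3400 / 3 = -1133.33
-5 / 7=-0.71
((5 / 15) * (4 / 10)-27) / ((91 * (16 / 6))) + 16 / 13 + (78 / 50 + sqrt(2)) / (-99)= 663241 / 600600-sqrt(2) / 99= 1.09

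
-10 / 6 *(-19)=95 / 3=31.67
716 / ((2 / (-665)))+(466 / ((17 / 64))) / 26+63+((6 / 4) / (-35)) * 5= -736185553 / 3094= -237939.74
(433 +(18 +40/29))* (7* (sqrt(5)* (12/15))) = 367332* sqrt(5)/145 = 5664.68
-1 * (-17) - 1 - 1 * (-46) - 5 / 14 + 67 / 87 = 76019 / 1218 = 62.41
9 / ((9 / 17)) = 17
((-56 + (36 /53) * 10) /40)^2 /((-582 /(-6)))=106276 /6811825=0.02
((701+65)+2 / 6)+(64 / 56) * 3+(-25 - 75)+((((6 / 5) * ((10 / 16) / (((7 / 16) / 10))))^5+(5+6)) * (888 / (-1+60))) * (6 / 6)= 66291329746163 / 2974839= 22284005.87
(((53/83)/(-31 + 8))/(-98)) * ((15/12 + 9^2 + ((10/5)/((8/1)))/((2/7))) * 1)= 5035/213808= 0.02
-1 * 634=-634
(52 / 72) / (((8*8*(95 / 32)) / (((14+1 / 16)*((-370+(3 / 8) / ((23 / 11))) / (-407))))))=0.05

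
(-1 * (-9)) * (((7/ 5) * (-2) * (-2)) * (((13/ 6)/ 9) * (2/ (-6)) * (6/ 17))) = -364/ 255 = -1.43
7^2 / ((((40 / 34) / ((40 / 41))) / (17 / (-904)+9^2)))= 60981431 / 18532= 3290.60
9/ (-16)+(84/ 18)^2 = 3055/ 144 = 21.22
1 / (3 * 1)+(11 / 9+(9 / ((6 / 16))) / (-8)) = -13 / 9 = -1.44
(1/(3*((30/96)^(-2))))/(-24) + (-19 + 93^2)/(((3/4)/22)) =4665999335/18432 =253146.67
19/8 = 2.38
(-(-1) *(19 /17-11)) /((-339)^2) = -56 /651219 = -0.00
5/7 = 0.71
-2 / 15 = -0.13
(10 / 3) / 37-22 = -2432 / 111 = -21.91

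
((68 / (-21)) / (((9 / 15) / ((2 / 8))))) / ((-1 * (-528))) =-85 / 33264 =-0.00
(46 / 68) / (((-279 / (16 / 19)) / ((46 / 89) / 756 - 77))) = 238317812 / 1515858057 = 0.16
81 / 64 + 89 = 5777 / 64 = 90.27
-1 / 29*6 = -6 / 29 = -0.21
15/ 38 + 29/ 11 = 1267/ 418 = 3.03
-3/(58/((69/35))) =-207/2030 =-0.10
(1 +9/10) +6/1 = 79/10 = 7.90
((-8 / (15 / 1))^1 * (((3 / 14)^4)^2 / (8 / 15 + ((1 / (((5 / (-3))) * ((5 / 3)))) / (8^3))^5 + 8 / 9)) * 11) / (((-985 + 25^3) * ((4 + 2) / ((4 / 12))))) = -107629196083200000000 / 1546585638440789681661251897299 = -0.00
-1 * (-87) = 87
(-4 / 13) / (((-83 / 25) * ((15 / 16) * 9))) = 320 / 29133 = 0.01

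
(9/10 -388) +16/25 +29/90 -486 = -196231/225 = -872.14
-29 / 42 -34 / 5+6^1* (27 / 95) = -23083 / 3990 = -5.79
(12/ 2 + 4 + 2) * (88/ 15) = 352/ 5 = 70.40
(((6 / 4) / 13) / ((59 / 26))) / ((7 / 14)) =6 / 59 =0.10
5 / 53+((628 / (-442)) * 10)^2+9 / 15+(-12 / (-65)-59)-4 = 1808769701 / 12942865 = 139.75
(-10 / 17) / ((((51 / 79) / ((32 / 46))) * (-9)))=12640 / 179469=0.07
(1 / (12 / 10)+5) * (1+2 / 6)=70 / 9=7.78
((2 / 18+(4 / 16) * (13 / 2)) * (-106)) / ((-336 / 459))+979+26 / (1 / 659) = 8227249 / 448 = 18364.40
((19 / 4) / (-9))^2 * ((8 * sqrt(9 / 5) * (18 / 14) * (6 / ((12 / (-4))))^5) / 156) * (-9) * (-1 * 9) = -12996 * sqrt(5) / 455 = -63.87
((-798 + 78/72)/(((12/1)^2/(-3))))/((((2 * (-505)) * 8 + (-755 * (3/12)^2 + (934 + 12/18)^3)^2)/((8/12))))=2065608/124425092100139087137601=0.00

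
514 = 514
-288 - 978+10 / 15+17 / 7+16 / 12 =-8831 / 7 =-1261.57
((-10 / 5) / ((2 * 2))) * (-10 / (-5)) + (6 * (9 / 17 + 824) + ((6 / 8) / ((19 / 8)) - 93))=1567678 / 323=4853.49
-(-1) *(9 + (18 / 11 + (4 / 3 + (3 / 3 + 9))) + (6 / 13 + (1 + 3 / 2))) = 21391 / 858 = 24.93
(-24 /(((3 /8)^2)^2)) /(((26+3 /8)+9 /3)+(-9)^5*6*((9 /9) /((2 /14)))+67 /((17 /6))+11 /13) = 57933824 /118385477235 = 0.00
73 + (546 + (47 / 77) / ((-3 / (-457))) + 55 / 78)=712.69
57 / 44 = 1.30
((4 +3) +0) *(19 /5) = 133 /5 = 26.60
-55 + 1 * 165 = 110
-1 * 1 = -1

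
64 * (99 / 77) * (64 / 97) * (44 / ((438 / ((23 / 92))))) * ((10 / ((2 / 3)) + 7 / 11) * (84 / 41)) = 12681216 / 290321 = 43.68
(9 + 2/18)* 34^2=94792/9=10532.44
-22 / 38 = -11 / 19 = -0.58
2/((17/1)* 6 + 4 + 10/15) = 3/160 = 0.02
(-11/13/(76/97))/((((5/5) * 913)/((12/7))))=-291/143507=-0.00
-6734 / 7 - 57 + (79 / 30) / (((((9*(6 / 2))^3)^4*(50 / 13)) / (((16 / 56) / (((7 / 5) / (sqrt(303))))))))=-1019 + 1027*sqrt(303) / 1103195569432943539350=-1019.00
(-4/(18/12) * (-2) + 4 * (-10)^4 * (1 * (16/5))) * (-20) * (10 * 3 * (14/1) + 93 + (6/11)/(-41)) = -592298598080/451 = -1313300660.93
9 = 9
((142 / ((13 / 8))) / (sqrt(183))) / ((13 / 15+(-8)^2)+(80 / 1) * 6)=5680 * sqrt(183) / 6481189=0.01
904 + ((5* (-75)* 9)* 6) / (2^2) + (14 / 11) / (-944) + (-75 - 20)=-22084179 / 5192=-4253.50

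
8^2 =64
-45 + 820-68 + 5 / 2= 1419 / 2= 709.50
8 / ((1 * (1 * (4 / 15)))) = 30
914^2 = 835396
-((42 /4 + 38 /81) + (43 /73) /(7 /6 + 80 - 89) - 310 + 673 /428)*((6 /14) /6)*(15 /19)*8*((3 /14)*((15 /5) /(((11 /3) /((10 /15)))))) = 176952039515 /11278935591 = 15.69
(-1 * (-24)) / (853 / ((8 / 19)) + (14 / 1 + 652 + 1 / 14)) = 1344 / 150749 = 0.01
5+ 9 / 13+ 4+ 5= 191 / 13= 14.69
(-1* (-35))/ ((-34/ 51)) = -105/ 2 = -52.50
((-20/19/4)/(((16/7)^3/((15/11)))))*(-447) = 11499075/856064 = 13.43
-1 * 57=-57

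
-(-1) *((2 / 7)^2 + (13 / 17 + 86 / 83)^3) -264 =-258.08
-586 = -586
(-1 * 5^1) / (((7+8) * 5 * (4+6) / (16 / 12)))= -2 / 225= -0.01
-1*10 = -10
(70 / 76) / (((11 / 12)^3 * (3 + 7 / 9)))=136080 / 429913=0.32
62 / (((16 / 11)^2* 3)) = 3751 / 384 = 9.77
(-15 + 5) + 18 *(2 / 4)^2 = -11 / 2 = -5.50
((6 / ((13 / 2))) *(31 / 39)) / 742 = 62 / 62699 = 0.00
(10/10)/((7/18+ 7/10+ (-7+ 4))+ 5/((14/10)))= 315/523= 0.60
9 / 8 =1.12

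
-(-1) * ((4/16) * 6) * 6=9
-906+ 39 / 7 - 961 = -13030 / 7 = -1861.43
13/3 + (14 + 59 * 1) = 232/3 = 77.33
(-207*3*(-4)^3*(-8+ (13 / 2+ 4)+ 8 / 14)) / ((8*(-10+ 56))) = 2322 / 7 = 331.71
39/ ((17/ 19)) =741/ 17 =43.59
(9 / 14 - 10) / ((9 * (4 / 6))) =-131 / 84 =-1.56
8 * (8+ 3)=88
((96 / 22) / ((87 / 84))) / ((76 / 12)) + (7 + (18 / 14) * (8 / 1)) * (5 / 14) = 4062041 / 593978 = 6.84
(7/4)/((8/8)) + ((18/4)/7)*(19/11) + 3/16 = 3755/1232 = 3.05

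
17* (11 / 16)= 187 / 16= 11.69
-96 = -96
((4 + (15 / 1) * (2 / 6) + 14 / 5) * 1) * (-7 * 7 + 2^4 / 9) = -557.22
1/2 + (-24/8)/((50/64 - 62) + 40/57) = 121327/220766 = 0.55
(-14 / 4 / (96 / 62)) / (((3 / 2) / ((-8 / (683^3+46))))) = 217 / 5735016594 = 0.00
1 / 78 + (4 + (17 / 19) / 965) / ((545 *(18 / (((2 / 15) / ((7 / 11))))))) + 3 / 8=3494962537 / 9009819000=0.39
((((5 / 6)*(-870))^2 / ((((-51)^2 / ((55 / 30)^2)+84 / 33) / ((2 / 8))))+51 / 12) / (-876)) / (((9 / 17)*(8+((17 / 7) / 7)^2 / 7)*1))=-18628213931887 / 399197960254080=-0.05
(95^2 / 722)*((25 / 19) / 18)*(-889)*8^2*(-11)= 97790000 / 171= 571871.35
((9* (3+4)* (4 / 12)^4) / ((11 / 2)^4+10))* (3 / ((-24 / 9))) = -14 / 14801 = -0.00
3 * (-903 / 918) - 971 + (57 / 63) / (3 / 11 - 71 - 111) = -463371235 / 475762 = -973.96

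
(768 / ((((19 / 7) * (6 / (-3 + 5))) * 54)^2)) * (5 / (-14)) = -1120 / 789507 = -0.00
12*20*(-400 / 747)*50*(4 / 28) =-1600000 / 1743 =-917.96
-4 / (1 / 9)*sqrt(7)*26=-936*sqrt(7)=-2476.42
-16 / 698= -8 / 349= -0.02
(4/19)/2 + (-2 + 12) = 192/19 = 10.11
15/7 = 2.14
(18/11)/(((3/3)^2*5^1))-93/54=-1381/990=-1.39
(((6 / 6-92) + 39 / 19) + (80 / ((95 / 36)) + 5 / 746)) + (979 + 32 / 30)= 195907739 / 212610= 921.44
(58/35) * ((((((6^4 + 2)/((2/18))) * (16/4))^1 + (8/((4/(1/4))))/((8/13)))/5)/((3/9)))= 65046507/1400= 46461.79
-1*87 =-87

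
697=697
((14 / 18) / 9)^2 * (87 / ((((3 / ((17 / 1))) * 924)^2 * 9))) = 8381 / 3086609328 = 0.00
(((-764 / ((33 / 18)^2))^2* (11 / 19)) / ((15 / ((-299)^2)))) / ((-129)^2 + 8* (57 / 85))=127743998923008 / 11927480983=10710.06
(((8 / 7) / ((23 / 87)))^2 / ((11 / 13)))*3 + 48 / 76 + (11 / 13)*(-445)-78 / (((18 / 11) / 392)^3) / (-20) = 4587736948841416763 / 85569238755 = 53614324.68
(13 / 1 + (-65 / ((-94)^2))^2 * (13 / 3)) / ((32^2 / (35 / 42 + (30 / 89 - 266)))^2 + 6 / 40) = 0.86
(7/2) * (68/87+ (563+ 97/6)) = 235459/116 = 2029.82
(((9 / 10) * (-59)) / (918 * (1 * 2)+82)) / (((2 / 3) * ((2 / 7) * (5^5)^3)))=-1593 / 334472656250000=-0.00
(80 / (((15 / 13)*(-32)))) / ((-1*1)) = 13 / 6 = 2.17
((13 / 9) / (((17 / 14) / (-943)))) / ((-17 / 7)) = 1201382 / 2601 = 461.89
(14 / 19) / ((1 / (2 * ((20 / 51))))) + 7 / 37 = 27503 / 35853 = 0.77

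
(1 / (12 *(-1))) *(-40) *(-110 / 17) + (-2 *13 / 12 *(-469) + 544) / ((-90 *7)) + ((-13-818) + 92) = -49033277 / 64260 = -763.05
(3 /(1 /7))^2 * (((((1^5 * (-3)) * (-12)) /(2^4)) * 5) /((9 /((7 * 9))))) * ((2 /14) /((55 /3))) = 11907 /44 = 270.61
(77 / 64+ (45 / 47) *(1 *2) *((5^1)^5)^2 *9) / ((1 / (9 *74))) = 168581251205127 / 1504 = 112088597875.75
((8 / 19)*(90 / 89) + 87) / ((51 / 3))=147837 / 28747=5.14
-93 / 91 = -1.02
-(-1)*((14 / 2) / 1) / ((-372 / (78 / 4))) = -91 / 248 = -0.37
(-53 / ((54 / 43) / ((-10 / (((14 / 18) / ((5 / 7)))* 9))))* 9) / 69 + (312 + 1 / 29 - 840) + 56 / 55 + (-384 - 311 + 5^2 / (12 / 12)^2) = -19273440608 / 16178085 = -1191.33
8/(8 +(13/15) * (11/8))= 960/1103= 0.87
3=3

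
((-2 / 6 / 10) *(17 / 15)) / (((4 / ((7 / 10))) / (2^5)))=-238 / 1125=-0.21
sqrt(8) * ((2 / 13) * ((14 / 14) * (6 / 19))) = 24 * sqrt(2) / 247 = 0.14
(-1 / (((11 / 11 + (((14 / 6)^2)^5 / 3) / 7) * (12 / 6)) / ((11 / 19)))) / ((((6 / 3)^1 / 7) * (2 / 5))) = -6200145 / 560061328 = -0.01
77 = 77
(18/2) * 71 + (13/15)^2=639.75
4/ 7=0.57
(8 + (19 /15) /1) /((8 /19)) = 2641 /120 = 22.01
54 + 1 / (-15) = 809 / 15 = 53.93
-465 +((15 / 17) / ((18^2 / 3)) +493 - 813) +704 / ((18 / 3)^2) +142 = -127181 / 204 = -623.44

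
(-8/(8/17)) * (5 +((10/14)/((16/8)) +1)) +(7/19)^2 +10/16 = -2169393/20216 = -107.31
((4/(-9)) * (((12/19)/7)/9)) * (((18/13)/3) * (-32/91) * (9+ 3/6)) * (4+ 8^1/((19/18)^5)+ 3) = 16614009344/184541182371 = 0.09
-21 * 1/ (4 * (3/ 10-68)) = 105/ 1354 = 0.08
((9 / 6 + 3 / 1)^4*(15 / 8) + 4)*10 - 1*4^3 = 490539 / 64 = 7664.67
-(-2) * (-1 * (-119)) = 238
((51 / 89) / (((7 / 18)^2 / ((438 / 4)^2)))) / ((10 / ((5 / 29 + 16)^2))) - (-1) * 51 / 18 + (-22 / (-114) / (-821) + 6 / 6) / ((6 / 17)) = 62431586714651752 / 52540629795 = 1188253.49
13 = 13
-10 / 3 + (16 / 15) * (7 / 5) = -46 / 25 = -1.84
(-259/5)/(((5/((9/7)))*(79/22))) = -7326/1975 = -3.71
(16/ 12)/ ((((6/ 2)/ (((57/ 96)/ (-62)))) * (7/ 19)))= -361/ 31248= -0.01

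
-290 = -290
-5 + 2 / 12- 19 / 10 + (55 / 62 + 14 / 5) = -2833 / 930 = -3.05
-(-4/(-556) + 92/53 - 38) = 267105/7367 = 36.26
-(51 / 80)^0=-1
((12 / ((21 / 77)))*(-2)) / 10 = -44 / 5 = -8.80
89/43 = 2.07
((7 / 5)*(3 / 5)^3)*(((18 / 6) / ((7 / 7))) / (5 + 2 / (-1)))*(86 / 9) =2.89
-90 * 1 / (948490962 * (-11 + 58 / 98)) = 49 / 5374782118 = 0.00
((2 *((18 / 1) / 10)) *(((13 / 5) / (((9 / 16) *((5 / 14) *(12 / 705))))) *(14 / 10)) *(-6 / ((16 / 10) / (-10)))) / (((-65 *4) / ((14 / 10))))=-773.81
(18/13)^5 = 1889568/371293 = 5.09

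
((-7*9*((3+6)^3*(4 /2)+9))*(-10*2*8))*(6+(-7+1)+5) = 73936800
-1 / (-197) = 1 / 197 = 0.01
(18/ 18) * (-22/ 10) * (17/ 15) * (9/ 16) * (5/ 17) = -0.41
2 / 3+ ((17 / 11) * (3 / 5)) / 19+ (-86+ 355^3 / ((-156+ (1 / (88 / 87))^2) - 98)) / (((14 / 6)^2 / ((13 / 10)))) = -2542773221821942 / 60198861261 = -42239.56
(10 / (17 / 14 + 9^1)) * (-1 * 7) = -980 / 143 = -6.85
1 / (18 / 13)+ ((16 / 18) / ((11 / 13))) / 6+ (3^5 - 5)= 141905 / 594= 238.90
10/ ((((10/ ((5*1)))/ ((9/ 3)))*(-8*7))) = -15/ 56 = -0.27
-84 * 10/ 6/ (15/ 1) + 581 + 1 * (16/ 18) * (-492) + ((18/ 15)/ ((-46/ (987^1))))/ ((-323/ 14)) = 15093797/ 111435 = 135.45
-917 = -917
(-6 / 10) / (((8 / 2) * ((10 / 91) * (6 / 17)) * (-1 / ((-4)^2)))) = 1547 / 25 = 61.88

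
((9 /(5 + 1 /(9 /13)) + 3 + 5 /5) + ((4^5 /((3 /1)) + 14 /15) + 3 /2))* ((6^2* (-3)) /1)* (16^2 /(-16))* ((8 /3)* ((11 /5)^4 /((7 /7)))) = 3415699854336 /90625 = 37690481.15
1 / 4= 0.25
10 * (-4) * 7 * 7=-1960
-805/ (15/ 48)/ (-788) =644/ 197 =3.27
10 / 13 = 0.77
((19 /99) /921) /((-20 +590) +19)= 1 /2826549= 0.00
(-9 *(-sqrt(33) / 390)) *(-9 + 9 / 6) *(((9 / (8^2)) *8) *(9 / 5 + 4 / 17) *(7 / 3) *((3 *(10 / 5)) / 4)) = -98091 *sqrt(33) / 70720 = -7.97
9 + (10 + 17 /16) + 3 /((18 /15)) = 361 /16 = 22.56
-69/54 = -1.28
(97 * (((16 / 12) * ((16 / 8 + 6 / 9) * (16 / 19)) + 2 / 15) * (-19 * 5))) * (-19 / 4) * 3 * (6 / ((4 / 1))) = 2464091 / 4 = 616022.75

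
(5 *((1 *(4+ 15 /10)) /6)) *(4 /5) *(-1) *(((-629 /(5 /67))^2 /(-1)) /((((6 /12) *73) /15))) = 107048531.17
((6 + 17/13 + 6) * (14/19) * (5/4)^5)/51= 3784375/6449664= 0.59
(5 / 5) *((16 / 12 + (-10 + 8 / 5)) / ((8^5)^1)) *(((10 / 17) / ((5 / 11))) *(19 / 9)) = -11077 / 18800640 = -0.00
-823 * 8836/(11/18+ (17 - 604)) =130896504/10555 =12401.37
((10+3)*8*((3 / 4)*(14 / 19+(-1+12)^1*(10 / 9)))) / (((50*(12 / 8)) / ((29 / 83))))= 1670864 / 354825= 4.71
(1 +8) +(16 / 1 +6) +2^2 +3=38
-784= -784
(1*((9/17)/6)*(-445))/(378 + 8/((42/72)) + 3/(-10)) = -15575/155261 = -0.10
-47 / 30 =-1.57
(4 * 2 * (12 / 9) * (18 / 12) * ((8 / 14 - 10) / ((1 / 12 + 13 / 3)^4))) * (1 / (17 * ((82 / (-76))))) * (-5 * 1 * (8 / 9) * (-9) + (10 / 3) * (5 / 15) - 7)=28383657984 / 38497656799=0.74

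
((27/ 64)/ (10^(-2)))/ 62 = 675/ 992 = 0.68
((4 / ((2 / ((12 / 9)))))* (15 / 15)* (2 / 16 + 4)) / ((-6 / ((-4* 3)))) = 22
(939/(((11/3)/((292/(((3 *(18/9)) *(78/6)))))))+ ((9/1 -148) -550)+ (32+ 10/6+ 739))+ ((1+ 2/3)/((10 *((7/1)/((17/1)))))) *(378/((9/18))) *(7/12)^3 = 5047811/4576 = 1103.11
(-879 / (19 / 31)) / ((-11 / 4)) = 108996 / 209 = 521.51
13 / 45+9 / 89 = 1562 / 4005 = 0.39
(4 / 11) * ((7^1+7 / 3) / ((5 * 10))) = 56 / 825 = 0.07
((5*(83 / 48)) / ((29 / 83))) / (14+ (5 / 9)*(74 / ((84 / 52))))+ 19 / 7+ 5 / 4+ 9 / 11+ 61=17690750551 / 266387968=66.41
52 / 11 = 4.73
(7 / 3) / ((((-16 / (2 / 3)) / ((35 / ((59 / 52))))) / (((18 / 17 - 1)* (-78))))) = 41405 / 3009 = 13.76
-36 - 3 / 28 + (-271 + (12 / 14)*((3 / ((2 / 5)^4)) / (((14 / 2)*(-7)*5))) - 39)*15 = -12875553 / 2744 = -4692.26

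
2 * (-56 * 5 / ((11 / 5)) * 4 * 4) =-44800 / 11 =-4072.73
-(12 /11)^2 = -144 /121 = -1.19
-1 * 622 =-622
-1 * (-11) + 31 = 42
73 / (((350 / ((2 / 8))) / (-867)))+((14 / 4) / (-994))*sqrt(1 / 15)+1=-61891 / 1400 - sqrt(15) / 4260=-44.21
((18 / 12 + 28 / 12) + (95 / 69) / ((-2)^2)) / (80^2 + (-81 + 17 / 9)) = 3459 / 5233696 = 0.00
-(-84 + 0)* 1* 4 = 336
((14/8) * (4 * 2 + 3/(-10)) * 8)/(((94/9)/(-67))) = -325017/470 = -691.53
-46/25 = -1.84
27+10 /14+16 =306 /7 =43.71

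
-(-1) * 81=81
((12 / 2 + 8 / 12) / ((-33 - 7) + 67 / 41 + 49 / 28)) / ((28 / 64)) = -10496 / 25221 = -0.42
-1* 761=-761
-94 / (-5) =94 / 5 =18.80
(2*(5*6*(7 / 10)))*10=420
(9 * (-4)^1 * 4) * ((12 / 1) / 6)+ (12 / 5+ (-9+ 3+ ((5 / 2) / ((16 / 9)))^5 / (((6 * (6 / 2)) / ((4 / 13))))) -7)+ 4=-321164393559 / 1090519040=-294.51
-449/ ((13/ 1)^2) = -449/ 169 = -2.66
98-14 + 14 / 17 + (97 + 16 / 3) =9545 / 51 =187.16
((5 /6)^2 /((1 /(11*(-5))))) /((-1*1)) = 38.19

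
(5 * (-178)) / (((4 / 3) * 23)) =-1335 / 46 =-29.02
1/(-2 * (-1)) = 1/2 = 0.50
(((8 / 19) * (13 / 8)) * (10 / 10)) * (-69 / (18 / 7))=-2093 / 114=-18.36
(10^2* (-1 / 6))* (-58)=966.67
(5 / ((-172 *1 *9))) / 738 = -5 / 1142424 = -0.00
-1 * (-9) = 9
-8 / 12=-2 / 3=-0.67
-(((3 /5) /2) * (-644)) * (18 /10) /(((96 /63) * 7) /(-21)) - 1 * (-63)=-248661 /400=-621.65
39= 39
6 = 6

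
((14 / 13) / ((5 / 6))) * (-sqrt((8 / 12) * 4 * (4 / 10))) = -112 * sqrt(15) / 325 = -1.33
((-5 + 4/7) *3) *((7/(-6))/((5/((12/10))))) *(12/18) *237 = 14694/25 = 587.76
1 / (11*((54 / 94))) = 47 / 297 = 0.16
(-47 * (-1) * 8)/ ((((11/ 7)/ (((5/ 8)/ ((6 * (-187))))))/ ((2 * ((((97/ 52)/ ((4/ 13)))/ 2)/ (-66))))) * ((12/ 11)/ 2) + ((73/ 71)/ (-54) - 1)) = 4894177680/ 218033738359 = 0.02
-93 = -93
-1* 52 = -52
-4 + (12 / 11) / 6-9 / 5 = -309 / 55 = -5.62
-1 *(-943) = 943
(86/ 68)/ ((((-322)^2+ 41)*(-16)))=-43/ 56426400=-0.00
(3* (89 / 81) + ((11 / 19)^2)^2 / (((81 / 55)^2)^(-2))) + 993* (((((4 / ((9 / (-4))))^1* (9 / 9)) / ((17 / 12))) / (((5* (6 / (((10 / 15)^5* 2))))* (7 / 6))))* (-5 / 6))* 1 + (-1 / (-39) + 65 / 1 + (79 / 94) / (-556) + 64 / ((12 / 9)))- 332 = -995385921211296434653 / 4800814310814795000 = -207.34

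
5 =5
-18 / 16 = -1.12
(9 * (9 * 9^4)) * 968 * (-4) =-2057739552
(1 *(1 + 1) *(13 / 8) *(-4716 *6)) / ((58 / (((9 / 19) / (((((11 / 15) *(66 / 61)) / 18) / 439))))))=-498686705595 / 66671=-7479814.40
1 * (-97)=-97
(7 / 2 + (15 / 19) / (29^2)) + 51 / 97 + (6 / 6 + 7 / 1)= 37281917 / 3099926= 12.03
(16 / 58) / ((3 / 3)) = 8 / 29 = 0.28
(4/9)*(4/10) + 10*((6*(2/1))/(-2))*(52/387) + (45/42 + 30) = 628141/27090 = 23.19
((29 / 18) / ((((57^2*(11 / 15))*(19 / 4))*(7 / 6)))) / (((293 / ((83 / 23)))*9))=48140 / 288291609837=0.00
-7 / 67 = -0.10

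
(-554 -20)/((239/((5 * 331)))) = -949970/239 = -3974.77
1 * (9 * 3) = 27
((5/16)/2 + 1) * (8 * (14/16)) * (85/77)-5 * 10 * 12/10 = -17975/352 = -51.07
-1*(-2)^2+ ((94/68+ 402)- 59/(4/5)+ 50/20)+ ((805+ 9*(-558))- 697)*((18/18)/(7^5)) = 53525777/163268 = 327.84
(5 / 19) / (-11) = -5 / 209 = -0.02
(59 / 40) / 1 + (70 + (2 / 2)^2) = 2899 / 40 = 72.48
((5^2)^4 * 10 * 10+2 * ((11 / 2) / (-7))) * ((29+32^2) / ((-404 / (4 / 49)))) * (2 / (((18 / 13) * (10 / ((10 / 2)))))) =-6002632.87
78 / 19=4.11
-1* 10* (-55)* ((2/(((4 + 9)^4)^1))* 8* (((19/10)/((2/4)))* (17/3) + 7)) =753280/85683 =8.79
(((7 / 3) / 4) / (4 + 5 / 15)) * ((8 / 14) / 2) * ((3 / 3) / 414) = 1 / 10764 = 0.00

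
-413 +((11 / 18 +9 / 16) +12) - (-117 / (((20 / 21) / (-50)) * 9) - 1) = -155711 / 144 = -1081.33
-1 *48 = -48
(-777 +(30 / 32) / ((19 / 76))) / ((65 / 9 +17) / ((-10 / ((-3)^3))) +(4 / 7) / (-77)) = -8335635 / 704932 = -11.82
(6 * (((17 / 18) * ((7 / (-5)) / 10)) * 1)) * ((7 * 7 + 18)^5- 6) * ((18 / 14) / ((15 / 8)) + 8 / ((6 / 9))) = -1698457377058 / 125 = -13587659016.46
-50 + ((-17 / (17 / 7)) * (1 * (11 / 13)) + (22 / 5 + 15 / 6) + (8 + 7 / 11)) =-57753 / 1430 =-40.39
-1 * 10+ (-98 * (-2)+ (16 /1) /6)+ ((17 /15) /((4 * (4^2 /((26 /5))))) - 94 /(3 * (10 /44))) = 122141 /2400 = 50.89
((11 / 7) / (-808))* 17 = -187 / 5656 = -0.03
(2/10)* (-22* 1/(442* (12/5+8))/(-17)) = 11/195364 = 0.00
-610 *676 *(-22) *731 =6631573520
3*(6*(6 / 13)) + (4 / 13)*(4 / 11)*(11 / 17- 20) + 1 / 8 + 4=10.27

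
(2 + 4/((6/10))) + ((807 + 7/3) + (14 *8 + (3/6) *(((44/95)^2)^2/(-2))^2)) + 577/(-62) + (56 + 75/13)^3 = 213806289149578574511037153/903671506276083593750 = 236597.36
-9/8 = -1.12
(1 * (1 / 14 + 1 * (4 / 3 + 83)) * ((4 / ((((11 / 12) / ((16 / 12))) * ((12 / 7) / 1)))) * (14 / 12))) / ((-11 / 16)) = -1588160 / 3267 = -486.12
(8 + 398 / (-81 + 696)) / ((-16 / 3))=-2659 / 1640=-1.62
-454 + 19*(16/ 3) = -1058/ 3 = -352.67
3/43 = 0.07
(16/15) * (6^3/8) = 144/5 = 28.80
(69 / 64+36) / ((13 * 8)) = 2373 / 6656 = 0.36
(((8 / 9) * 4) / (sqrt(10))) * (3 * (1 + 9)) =32 * sqrt(10) / 3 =33.73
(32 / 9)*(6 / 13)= 64 / 39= 1.64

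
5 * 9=45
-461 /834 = -0.55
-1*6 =-6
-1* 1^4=-1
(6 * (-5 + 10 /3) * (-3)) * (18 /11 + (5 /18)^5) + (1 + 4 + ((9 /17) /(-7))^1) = 22287752293 /412240752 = 54.06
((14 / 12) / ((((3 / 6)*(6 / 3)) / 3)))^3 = 343 / 8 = 42.88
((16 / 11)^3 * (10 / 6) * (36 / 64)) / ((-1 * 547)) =-3840 / 728057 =-0.01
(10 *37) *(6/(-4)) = -555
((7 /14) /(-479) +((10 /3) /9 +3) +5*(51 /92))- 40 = -40286579 /1189836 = -33.86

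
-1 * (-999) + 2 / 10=999.20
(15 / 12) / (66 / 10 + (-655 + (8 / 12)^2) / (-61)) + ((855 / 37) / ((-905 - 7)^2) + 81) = 173523551609 / 2140359424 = 81.07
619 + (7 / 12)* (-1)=7421 / 12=618.42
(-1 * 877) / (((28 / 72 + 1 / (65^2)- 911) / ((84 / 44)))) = 1400612850 / 761771527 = 1.84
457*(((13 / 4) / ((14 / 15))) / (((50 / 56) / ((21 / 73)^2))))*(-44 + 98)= 212218461 / 26645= 7964.66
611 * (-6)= -3666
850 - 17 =833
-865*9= -7785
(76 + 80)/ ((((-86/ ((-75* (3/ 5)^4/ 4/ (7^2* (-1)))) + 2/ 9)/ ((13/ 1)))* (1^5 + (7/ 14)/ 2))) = -985608/ 1053365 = -0.94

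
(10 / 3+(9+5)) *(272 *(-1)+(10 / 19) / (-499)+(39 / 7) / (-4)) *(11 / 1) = -3459519635 / 66367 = -52127.11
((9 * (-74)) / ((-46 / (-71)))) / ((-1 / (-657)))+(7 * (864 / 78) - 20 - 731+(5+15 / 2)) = -404264981 / 598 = -676028.40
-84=-84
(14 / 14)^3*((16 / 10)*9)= 72 / 5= 14.40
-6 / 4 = -3 / 2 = -1.50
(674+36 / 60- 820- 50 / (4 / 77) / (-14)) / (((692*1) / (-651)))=997983 / 13840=72.11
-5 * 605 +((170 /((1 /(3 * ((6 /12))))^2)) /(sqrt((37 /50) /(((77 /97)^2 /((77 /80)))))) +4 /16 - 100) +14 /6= -37469 /12 +7650 * sqrt(28490) /3589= -2762.64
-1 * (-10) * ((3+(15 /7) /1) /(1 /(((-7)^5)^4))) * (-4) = -16414409066937325920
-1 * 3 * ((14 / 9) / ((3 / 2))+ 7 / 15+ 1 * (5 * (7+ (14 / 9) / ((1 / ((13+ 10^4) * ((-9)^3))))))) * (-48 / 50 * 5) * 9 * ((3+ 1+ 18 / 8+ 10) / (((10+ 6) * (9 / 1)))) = -49818898493 / 60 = -830314974.88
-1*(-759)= 759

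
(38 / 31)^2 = 1.50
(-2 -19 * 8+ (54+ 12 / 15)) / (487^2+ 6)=-496 / 1185875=-0.00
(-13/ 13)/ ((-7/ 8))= 8/ 7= 1.14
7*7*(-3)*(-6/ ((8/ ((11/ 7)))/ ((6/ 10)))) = 2079/ 20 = 103.95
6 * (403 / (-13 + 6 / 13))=-31434 / 163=-192.85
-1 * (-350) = 350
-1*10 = -10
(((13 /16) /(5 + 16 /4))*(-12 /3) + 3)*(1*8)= 190 /9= 21.11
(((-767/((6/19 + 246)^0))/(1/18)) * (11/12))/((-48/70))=295295/16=18455.94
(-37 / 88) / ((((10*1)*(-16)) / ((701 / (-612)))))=-25937 / 8616960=-0.00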